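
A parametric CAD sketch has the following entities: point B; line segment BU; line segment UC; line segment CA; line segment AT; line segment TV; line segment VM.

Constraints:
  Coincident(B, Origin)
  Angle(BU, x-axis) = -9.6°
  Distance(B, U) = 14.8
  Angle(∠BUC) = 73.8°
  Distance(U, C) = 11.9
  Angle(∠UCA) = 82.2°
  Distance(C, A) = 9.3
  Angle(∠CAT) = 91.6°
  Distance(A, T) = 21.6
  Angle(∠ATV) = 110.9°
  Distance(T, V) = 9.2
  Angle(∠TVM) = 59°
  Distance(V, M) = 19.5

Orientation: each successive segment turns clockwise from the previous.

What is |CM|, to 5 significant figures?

7.2329

B is at the origin; BU runs at -9.6° with length 14.8, so U = (14.593, -2.4682). ∠BUC = 73.8° gives UC at -115.80° from the x-axis; with |UC| = 11.9, C = (9.4135, -13.182). ∠UCA = 82.2° gives CA at 146.40° from the x-axis; with |CA| = 9.3, A = (1.6673, -8.0354). ∠CAT = 91.6° gives AT at 58.000° from the x-axis; with |AT| = 21.6, T = (13.114, 10.282). ∠ATV = 110.9° gives TV at -11.100° from the x-axis; with |TV| = 9.2, V = (22.141, 8.5112). ∠TVM = 59.0° gives VM at -132.10° from the x-axis; with |VM| = 19.5, M = (9.0682, -5.9573). Then |CM| = |M − C| = 7.2329.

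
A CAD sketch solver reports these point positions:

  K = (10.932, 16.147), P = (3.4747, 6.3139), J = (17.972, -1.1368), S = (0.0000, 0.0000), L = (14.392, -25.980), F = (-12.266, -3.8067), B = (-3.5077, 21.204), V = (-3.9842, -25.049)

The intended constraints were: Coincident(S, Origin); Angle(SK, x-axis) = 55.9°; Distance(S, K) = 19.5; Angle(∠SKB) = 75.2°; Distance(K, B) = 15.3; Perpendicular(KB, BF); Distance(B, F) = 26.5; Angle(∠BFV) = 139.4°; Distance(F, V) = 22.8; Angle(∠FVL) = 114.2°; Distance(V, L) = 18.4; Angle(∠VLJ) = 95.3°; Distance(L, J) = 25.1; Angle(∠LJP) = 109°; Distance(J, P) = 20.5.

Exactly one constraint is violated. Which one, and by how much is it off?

Distance(J, P) = 20.5 — off by 4.20.

S = (0.00, 0.00) ✓; SK at 55.90° ✓; |SK| = 19.50 ✓; ∠SKB = 75.20° ✓; |KB| = 15.30 ✓; ∠(KB, BF) = 90.00° ✓; |BF| = 26.50 ✓; ∠BFV = 139.4° ✓; |FV| = 22.80 ✓; ∠FVL = 114.2° ✓; |VL| = 18.40 ✓; ∠VLJ = 95.30° ✓; |LJ| = 25.10 ✓; ∠LJP = 109.0° ✓; |JP| = 16.30 ✗.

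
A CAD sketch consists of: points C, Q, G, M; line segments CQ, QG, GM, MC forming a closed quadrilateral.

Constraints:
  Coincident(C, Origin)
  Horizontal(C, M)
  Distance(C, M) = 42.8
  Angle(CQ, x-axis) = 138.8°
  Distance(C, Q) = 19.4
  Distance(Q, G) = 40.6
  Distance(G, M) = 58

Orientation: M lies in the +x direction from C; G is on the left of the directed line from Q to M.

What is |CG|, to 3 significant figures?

47.2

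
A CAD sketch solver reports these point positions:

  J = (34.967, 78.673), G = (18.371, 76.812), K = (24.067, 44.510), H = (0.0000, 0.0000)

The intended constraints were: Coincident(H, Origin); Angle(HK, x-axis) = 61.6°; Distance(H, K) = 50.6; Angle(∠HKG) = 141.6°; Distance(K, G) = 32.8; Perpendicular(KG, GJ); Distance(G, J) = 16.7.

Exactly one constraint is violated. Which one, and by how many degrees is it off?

Perpendicular(KG, GJ) — off by 3.60°.

H = (0.00, 0.00) ✓; HK at 61.60° ✓; |HK| = 50.60 ✓; ∠HKG = 141.6° ✓; |KG| = 32.80 ✓; ∠(KG, GJ) = 93.60° ✗; |GJ| = 16.70 ✓.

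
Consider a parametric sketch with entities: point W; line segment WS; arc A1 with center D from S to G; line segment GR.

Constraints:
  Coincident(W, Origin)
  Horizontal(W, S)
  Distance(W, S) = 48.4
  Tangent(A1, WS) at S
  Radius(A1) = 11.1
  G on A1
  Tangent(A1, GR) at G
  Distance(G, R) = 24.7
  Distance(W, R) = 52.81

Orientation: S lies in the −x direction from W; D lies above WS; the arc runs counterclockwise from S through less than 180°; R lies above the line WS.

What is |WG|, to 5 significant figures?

39.068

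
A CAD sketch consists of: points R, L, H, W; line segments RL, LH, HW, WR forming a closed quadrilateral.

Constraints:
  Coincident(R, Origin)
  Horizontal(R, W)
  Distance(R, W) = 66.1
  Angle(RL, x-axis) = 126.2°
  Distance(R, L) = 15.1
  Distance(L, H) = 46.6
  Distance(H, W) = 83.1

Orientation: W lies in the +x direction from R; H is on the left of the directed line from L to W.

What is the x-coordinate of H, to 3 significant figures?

5.24

R is at the origin; R and W share the same y with |RW| = 66.1 and W in +x, so W = (66.1, 0). RL runs at 126.2° with |RL| = 15.1, so L = (-8.92, 12.2). H is determined by |LH| = 46.6 and |HW| = 83.1 together: it lies at the intersection of circle(L, 46.6) and circle(W, 83.1). With |LW| = 76.0, the foot of the radical line on LW is 6.86 from L and the perpendicular offset is √(46.6² − 6.86²) = 46.1. Taking the left-of-LW solution: H = (5.24, 56.6).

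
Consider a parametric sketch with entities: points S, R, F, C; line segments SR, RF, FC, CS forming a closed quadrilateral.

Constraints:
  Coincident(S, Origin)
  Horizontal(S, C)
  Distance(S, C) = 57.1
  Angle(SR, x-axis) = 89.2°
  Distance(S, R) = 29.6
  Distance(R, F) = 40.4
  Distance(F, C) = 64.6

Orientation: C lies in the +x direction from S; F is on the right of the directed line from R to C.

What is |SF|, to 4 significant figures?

12.18

S is at the origin; SC is horizontal with |SC| = 57.1 and C in +x, so C = (57.1, 0). SR runs at 89.2° with |SR| = 29.6, so R = (0.4133, 29.60). F is determined by |RF| = 40.4 and |FC| = 64.6 together: it lies at the intersection of circle(R, 40.4) and circle(C, 64.6). With |RC| = 63.95, the foot of the radical line on RC is 12.11 from R and the perpendicular offset is √(40.4² − 12.11²) = 38.54. Taking the right-of-RC solution: F = (-6.694, -10.17).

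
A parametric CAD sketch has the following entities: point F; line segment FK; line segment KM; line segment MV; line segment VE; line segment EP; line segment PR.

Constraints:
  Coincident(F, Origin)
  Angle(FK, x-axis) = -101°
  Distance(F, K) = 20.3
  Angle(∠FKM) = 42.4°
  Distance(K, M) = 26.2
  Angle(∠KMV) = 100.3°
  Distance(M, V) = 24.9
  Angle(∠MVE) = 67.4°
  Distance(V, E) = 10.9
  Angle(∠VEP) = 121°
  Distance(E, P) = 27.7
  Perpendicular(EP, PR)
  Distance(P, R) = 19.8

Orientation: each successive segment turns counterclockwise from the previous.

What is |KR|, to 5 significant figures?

31.638

F is at the origin; FK runs at -101.0° with length 20.3, so K = (-3.8734, -19.927). ∠FKM = 42.4° gives KM at 36.600° from the x-axis; with |KM| = 26.2, M = (17.160, -4.3059). ∠KMV = 100.3° gives MV at 116.30° from the x-axis; with |MV| = 24.9, V = (6.1279, 18.017). ∠MVE = 67.4° gives VE at -131.10° from the x-axis; with |VE| = 10.9, E = (-1.0375, 9.8027). ∠VEP = 121.0° gives EP at -72.100° from the x-axis; with |EP| = 27.7, P = (7.4763, -16.556). EP ⟂ PR, so PR runs at 17.900°; with |PR| = 19.8, R = (26.318, -10.471). Then |KR| = |R − K| = 31.638.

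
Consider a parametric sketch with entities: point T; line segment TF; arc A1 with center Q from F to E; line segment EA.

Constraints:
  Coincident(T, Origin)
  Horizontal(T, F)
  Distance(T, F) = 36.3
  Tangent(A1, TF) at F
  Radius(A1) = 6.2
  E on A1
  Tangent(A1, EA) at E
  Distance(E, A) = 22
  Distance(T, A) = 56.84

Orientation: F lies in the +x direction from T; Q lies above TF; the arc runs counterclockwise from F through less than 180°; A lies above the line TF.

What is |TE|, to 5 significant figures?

41.903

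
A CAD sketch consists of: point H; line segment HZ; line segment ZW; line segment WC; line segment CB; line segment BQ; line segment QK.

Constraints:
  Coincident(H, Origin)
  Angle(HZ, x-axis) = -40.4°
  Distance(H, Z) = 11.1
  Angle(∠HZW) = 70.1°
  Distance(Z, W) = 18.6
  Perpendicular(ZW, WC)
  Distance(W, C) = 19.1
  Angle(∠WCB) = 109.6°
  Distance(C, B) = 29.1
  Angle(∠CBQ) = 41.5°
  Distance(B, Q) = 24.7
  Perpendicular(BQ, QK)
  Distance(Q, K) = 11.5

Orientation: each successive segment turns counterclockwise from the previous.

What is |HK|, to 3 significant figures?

9.70

H is at the origin; HZ runs at -40.4° with length 11.1, so Z = (8.45, -7.19). ∠HZW = 70.1° gives ZW at 69.5° from the x-axis; with |ZW| = 18.6, W = (15.0, 10.2). The perpendicularity gives WC at right angles to ZW, so WC runs at 160°; with |WC| = 19.1, C = (-2.92, 16.9). ∠WCB = 109.6° gives CB at -130° from the x-axis; with |CB| = 29.1, B = (-21.7, -5.34). ∠CBQ = 41.5° gives BQ at 8.40° from the x-axis; with |BQ| = 24.7, Q = (2.77, -1.73). The perpendicularity gives QK at right angles to BQ, so QK runs at 98.4°; with |QK| = 11.5, K = (1.09, 9.64). Then |HK| = |K − H| = 9.70.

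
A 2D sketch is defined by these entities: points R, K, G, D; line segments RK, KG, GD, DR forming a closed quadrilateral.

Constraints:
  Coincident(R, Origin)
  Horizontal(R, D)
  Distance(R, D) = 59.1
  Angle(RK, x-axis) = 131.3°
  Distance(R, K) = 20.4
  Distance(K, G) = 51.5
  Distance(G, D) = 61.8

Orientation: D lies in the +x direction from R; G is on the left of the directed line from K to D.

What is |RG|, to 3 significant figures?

56.1

Checks: |KG| = 51.50 ✓; |GD| = 61.80 ✓.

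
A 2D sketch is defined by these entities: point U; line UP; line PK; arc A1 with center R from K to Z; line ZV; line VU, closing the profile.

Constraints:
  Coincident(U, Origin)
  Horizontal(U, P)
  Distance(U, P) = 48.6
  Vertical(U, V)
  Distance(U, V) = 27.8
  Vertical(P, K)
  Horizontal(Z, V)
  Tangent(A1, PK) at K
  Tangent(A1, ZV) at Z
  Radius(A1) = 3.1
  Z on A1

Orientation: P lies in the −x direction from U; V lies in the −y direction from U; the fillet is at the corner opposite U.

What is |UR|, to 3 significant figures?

51.8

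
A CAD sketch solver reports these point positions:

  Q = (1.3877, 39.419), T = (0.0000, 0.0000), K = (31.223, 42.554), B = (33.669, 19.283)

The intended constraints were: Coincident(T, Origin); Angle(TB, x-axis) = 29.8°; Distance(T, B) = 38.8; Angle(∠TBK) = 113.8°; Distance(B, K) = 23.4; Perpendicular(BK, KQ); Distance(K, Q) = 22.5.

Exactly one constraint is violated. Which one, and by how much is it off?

Distance(K, Q) = 22.5 — off by 7.50.

T = (0.00, 0.00) ✓; TB at 29.80° ✓; |TB| = 38.80 ✓; ∠TBK = 113.8° ✓; |BK| = 23.40 ✓; ∠(BK, KQ) = 90.00° ✓; |KQ| = 30.00 ✗.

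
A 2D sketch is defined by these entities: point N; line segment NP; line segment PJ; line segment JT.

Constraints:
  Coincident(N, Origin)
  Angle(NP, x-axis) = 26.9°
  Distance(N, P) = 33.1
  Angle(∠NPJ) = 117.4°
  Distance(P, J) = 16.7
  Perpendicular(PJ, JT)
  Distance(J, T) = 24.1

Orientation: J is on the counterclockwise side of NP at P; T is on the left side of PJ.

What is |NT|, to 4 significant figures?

32.37

N is at the origin; NP runs at 26.9° with length 33.1, so P = 33.1·(cos 26.9°, sin 26.9°) = (29.52, 14.98). ∠NPJ = 117.4°, so PJ runs at 26.9° + (180° − 117.4°) = 89.50° from the x-axis; with |PJ| = 16.7, J = P + 16.7·(cos 89.50°, sin 89.50°) = (29.66, 31.67). PJ ⟂ JT; with |JT| = 24.1 on the left of PJ, T = J + 24.1·(-1.000, 0.008727) = (5.565, 31.89). Then |NT| = |T − N| = 32.37.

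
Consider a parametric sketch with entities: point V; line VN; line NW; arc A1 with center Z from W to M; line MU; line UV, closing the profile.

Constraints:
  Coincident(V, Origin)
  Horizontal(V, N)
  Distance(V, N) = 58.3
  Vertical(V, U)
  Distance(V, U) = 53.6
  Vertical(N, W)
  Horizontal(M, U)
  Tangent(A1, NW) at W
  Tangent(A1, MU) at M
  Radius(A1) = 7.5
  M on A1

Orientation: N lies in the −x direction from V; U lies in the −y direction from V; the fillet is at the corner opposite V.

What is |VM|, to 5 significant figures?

73.848

V is at the origin; VN is horizontal with |VN| = 58.3 and N on the −x side, so N = (-58.300, 0.0000). V and U share the same x with |VU| = 53.6 and U on the −y side, so U = (0.0000, -53.600). The virtual corner opposite V is at (-58.300, -53.600). The tangent condition forces ZW to be normal to NW and the tangent condition forces ZM to be normal to MU, with radius 7.5, so the center Z sits 7.5 in from both sides at Z = (-50.800, -46.100). That places the tangent points at W = (-58.300, -46.100) on NW and M = (-50.800, -53.600) on MU. Then |VM| = |M − V| = 73.848.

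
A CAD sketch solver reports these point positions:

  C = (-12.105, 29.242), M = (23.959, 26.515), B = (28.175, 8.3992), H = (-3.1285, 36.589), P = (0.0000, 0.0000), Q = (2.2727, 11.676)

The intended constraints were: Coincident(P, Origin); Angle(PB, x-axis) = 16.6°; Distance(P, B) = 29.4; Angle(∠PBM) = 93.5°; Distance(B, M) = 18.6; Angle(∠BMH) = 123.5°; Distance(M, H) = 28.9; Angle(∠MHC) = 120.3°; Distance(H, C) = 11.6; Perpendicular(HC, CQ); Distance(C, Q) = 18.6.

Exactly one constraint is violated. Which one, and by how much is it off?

Distance(C, Q) = 18.6 — off by 4.10.

P = (0.00, 0.00) ✓; PB at 16.60° ✓; |PB| = 29.40 ✓; ∠PBM = 93.50° ✓; |BM| = 18.60 ✓; ∠BMH = 123.5° ✓; |MH| = 28.90 ✓; ∠MHC = 120.3° ✓; |HC| = 11.60 ✓; ∠(HC, CQ) = 90.00° ✓; |CQ| = 22.70 ✗.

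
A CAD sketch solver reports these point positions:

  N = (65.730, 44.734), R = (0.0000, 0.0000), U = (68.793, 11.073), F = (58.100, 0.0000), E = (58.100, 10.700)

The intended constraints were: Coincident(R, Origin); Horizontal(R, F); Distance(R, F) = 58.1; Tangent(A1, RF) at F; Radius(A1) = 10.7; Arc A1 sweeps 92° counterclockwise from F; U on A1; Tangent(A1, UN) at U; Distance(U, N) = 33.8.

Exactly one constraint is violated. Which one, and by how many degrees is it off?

Tangent(A1, UN) at U — off by 3.20°.

R = (0.00, 0.00) ✓; R.y = 0.00, F.y = 0.00 ✓; |RF| = 58.10 ✓; ∠(EF, FR) = 90.00° ✓; |EF| = 10.70 ✓; bearing(E→U) − bearing(E→F) = 92.00° ✓; |EU| = 10.70 ✓; ∠(EU, UN) = 86.80° ✗; |UN| = 33.80 ✓.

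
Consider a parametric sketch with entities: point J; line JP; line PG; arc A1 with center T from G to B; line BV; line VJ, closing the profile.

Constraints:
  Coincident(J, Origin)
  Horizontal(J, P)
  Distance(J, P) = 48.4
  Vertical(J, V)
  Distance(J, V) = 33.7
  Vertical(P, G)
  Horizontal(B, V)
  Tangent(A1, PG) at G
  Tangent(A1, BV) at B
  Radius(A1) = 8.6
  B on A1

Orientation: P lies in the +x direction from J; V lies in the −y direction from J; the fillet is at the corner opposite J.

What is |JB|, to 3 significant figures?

52.2

J is at the origin; JP is horizontal with |JP| = 48.4 and P on the +x side, so P = (48.4, 0.00). JV is vertical with |JV| = 33.7 and V on the −y side, so V = (0.00, -33.7). The virtual corner opposite J is at (48.4, -33.7). The tangent condition forces TG to be normal to PG and since A1 is tangent to BV there, TB ⟂ BV, with radius 8.6, so the center T sits 8.6 in from both sides at T = (39.8, -25.1). That places the tangent points at G = (48.4, -25.1) on PG and B = (39.8, -33.7) on BV. Then |JB| = |B − J| = 52.2.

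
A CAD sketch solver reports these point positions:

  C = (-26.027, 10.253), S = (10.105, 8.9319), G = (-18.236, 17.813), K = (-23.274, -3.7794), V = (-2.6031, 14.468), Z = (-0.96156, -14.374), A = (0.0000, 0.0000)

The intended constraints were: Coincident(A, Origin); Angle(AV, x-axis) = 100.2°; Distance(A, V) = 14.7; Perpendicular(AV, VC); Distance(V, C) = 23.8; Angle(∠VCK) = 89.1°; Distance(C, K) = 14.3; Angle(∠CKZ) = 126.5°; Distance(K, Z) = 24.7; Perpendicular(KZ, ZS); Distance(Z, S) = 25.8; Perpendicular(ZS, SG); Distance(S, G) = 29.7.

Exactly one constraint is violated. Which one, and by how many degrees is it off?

Perpendicular(ZS, SG) — off by 8.00°.

A = (0.00, 0.00) ✓; AV at 100.2° ✓; |AV| = 14.70 ✓; ∠(AV, VC) = 90.00° ✓; |VC| = 23.80 ✓; ∠VCK = 89.10° ✓; |CK| = 14.30 ✓; ∠CKZ = 126.5° ✓; |KZ| = 24.70 ✓; ∠(KZ, ZS) = 90.00° ✓; |ZS| = 25.80 ✓; ∠(ZS, SG) = 98.00° ✗; |SG| = 29.70 ✓.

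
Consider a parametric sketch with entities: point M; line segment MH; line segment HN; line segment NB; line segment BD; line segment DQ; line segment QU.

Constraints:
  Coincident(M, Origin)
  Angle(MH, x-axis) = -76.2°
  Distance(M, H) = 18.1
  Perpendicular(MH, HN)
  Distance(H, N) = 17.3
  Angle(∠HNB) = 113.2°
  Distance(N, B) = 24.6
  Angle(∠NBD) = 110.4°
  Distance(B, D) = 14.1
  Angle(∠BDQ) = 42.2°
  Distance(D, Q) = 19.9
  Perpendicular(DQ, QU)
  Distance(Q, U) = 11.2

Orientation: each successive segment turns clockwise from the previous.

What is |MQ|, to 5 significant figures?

19.082

M is at the origin; MH runs at -76.2° with length 18.1, so H = (4.3175, -17.578). The perpendicularity gives HN at right angles to MH, so HN runs at -166.20°; with |HN| = 17.3, N = (-12.483, -21.704). ∠HNB = 113.2° gives NB at 127.00° from the x-axis; with |NB| = 24.6, B = (-27.288, -2.0577). ∠NBD = 110.4° gives BD at 57.400° from the x-axis; with |BD| = 14.1, D = (-19.691, 9.8209). ∠BDQ = 42.2° gives DQ at -80.400° from the x-axis; with |DQ| = 19.9, Q = (-16.372, -9.8005). Then |MQ| = |Q − M| = 19.082.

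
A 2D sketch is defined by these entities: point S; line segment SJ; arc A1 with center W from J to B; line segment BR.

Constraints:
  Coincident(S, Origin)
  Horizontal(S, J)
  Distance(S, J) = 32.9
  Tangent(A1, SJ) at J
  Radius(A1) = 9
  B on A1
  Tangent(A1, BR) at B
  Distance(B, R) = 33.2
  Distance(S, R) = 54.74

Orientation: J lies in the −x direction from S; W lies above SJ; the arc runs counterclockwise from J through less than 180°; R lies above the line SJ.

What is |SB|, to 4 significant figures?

26.82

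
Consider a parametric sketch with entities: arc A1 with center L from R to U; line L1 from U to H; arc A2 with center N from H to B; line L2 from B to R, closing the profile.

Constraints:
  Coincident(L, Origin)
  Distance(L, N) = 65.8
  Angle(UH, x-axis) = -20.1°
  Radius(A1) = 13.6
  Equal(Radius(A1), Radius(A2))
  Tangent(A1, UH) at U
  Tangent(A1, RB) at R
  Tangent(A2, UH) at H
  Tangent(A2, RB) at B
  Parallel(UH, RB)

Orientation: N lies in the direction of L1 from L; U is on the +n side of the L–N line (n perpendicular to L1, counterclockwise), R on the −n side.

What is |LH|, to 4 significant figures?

67.19

The slot axis is L1's direction at -20.1°, so u = (cos -20.1°, sin -20.1°) = (0.9391, -0.3437) and n = (−sin -20.1°, cos -20.1°) = (0.3437, 0.9391). L is at the origin and N lies 65.8 along u from L, so N = 65.8·u = (61.79, -22.61). Tangency of A1 to both parallel lines with radius 13.6 puts U and R at L ± 13.6·n: U = (4.674, 12.77), R = (-4.674, -12.77). Equal radii place H and B the same way about N: H = N + 13.6·n = (66.47, -9.841), B = N − 13.6·n = (57.12, -35.38). Then |LH| = |H − L| = 67.19.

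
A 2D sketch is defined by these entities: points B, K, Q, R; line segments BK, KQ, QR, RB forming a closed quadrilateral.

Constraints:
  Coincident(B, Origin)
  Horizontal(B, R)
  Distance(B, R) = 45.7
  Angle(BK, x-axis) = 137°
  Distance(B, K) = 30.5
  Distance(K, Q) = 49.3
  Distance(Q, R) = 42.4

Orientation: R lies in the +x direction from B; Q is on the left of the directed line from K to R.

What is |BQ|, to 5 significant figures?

44.015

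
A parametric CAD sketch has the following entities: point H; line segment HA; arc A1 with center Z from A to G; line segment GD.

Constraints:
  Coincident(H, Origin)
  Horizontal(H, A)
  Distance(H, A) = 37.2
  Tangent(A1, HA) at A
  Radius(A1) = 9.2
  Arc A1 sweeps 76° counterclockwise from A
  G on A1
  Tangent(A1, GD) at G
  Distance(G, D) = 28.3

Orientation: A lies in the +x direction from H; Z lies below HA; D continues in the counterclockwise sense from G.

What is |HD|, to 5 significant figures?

40.556

H is at the origin; H and A share the same y with |HA| = 37.2 and A on the +x side, so A = (37.200, 0.0000). Tangency of A1 to HA means the radius ZA is perpendicular to HA, so Z = A + (0, -9.2) = (37.200, -9.2000). On A1, A sits at bearing 90° from Z; a 76° counterclockwise sweep puts G at bearing 166°, so G = Z + 9.2·(cos 166°, sin 166°) = (28.273, -6.9743). A1 meets GD tangentially, so ZG is at right angles to GD, so GD runs along (−sin 166°, cos 166°); with |GD| = 28.3, D = (21.427, -34.434). Then |HD| = |D − H| = 40.556.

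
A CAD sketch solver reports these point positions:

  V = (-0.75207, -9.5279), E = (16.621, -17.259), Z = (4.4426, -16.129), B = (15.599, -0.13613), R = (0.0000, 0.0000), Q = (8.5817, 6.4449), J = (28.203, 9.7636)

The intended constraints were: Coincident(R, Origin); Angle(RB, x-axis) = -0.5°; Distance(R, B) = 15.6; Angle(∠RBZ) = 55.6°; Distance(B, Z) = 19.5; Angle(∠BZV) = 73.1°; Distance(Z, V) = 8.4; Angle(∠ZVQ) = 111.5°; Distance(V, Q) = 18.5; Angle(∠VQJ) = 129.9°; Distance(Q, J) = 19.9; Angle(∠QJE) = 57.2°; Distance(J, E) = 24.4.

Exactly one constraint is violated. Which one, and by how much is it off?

Distance(J, E) = 24.4 — off by 5.00.

R = (0.00, 0.00) ✓; RB at -0.5000° ✓; |RB| = 15.60 ✓; ∠RBZ = 55.60° ✓; |BZ| = 19.50 ✓; ∠BZV = 73.10° ✓; |ZV| = 8.400 ✓; ∠ZVQ = 111.5° ✓; |VQ| = 18.50 ✓; ∠VQJ = 129.9° ✓; |QJ| = 19.90 ✓; ∠QJE = 57.20° ✓; |JE| = 29.40 ✗.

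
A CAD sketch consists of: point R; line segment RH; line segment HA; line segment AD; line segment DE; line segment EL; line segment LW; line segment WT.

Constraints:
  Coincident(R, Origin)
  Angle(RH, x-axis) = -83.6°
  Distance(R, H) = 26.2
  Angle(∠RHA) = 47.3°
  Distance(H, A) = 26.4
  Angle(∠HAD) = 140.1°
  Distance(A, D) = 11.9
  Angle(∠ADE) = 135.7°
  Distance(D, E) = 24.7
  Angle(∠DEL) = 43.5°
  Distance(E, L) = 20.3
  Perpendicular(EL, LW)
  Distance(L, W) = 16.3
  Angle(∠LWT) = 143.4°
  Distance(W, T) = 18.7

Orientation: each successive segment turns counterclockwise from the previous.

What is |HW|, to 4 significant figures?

33.92

R is at the origin; RH runs at -83.6° with length 26.2, so H = (2.920, -26.04). ∠RHA = 47.3° gives HA at 49.10° from the x-axis; with |HA| = 26.4, A = (20.21, -6.082). ∠HAD = 140.1° gives AD at 89.00° from the x-axis; with |AD| = 11.9, D = (20.41, 5.816). ∠ADE = 135.7° gives DE at 133.3° from the x-axis; with |DE| = 24.7, E = (3.474, 23.79). ∠DEL = 43.5° gives EL at -90.20° from the x-axis; with |EL| = 20.3, L = (3.403, 3.492). The perpendicularity gives LW at right angles to EL, so LW runs at -0.2000°; with |LW| = 16.3, W = (19.70, 3.435). Then |HW| = |W − H| = 33.92.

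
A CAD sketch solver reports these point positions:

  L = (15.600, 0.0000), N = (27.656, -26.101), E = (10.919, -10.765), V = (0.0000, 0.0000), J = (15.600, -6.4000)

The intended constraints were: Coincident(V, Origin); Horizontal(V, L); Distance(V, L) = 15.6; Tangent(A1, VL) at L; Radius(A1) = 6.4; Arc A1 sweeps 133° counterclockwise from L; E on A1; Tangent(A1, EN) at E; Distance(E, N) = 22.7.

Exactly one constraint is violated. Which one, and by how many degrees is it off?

Tangent(A1, EN) at E — off by 4.50°.

V = (0.00, 0.00) ✓; V.y = 0.00, L.y = 0.00 ✓; |VL| = 15.60 ✓; ∠(JL, LV) = 90.00° ✓; |JL| = 6.400 ✓; bearing(J→E) − bearing(J→L) = 133.0° ✓; |JE| = 6.400 ✓; ∠(JE, EN) = 85.50° ✗; |EN| = 22.70 ✓.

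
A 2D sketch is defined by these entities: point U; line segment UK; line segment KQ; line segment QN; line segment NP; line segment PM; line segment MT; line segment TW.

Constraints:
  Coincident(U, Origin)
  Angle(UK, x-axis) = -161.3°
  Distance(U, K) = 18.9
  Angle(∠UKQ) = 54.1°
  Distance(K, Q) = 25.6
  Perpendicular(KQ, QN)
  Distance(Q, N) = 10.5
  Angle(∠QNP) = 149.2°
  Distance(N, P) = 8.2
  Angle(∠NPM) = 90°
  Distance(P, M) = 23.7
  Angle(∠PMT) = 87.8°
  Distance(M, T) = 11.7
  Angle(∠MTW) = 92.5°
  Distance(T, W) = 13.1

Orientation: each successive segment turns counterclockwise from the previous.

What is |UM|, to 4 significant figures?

14.10

U is at the origin; UK runs at -161.3° with length 18.9, so K = (-17.90, -6.060). ∠UKQ = 54.1° gives KQ at -35.40° from the x-axis; with |KQ| = 25.6, Q = (2.965, -20.89). The perpendicularity gives QN at right angles to KQ, so QN runs at 54.60°; with |QN| = 10.5, N = (9.047, -12.33). ∠QNP = 149.2° gives NP at 85.40° from the x-axis; with |NP| = 8.2, P = (9.705, -4.157). ∠NPM = 90.0° gives PM at 175.4° from the x-axis; with |PM| = 23.7, M = (-13.92, -2.256). Then |UM| = |M − U| = 14.10.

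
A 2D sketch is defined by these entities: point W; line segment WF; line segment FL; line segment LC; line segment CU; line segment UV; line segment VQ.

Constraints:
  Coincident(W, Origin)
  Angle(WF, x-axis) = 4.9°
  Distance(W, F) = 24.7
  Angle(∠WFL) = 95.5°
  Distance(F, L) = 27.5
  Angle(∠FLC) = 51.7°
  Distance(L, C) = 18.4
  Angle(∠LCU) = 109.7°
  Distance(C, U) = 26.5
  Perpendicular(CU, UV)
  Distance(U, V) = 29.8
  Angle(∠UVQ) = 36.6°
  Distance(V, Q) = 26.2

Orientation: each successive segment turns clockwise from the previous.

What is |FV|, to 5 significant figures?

22.261

W is at the origin; WF runs at 4.9° with length 24.7, so F = (24.610, 2.1098). ∠WFL = 95.5° gives FL at -79.600° from the x-axis; with |FL| = 27.5, L = (29.574, -24.938). ∠FLC = 51.7° gives LC at 152.10° from the x-axis; with |LC| = 18.4, C = (13.313, -16.329). ∠LCU = 109.7° gives CU at 81.800° from the x-axis; with |CU| = 26.5, U = (17.092, 9.9006). CU is perpendicular to UV, so UV runs at -8.2000°; with |UV| = 29.8, V = (46.588, 5.6502). Then |FV| = |V − F| = 22.261.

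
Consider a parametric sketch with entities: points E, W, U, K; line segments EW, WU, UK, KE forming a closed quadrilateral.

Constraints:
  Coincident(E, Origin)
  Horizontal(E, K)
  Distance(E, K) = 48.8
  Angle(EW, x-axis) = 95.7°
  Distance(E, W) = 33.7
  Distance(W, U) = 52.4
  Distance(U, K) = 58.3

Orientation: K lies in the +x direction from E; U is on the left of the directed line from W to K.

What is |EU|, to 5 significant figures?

72.200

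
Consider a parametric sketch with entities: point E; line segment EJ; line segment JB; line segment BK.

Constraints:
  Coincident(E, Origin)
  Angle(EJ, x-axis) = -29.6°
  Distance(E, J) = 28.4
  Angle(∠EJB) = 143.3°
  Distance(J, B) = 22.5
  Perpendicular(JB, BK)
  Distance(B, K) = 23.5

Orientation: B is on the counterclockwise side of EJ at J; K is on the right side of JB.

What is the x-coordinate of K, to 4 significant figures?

49.93

E is at the origin; EJ runs at -29.6° with length 28.4, so J = 28.4·(cos -29.6°, sin -29.6°) = (24.69, -14.03). ∠EJB = 143.3°, so JB runs at -29.6° + (180° − 143.3°) = 7.100° from the x-axis; with |JB| = 22.5, B = J + 22.5·(cos 7.100°, sin 7.100°) = (47.02, -11.25). JB ⟂ BK; with |BK| = 23.5 on the right of JB, K = B + 23.5·(0.1236, -0.9923) = (49.93, -34.57). So K.x = 49.93.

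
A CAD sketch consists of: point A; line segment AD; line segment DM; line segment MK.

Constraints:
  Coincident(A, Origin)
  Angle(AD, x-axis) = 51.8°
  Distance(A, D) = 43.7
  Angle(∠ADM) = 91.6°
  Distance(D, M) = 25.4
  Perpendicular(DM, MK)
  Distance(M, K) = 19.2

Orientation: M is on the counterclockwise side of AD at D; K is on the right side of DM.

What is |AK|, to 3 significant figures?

68.3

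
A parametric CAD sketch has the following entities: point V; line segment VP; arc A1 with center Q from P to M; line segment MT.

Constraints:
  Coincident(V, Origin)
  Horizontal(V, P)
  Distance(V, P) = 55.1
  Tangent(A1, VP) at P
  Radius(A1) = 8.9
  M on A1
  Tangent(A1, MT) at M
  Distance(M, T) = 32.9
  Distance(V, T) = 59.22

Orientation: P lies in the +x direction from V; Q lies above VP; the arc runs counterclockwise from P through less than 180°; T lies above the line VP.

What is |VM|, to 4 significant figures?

63.88

Checks: ∠(QP, PV) = 90.00° ✓; |QM| = 8.900 ✓; ∠(QM, MT) = 90.00° ✓; |MT| = 32.90 ✓; |VT| = 59.22 ✓.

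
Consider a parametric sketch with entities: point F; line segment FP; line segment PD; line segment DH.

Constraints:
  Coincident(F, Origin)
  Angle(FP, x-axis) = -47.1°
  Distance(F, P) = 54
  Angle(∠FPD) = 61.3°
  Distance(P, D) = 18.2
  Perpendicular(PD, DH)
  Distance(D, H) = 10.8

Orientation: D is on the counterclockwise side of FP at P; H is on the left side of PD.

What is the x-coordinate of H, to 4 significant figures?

32.26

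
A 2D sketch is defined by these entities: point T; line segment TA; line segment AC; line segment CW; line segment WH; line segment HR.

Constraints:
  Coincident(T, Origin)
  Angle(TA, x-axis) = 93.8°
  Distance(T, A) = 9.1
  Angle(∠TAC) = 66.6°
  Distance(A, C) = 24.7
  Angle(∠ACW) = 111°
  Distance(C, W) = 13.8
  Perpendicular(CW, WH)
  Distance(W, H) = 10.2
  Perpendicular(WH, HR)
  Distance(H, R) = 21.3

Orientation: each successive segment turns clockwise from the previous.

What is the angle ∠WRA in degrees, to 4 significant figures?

121.6°

CW is perpendicular to WH, so WH runs at -178.6°; with |WH| = 10.2, H = (12.81, -13.25). The perpendicularity gives HR at right angles to WH, so HR runs at 91.40°; with |HR| = 21.3, R = (12.29, 8.043). Then cos ∠WRA = RW·RA / (|RW||RA|), giving 121.6°.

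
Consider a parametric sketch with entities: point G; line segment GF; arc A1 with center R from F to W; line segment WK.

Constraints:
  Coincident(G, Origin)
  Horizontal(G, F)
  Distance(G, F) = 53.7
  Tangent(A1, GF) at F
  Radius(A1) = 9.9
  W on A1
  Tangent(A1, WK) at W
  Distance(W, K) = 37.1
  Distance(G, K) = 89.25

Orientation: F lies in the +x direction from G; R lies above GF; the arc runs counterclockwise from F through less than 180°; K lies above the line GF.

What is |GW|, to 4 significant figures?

62.33

G is at the origin; G and F share the same y with |GF| = 53.7 and F on the +x side, so F = (53.70, 0.000). A1 meets GF tangentially, so RF is at right angles to GF, so R = F + (0, 9.9) = (53.70, 9.900). Since RW ⟂ WK (tangency), |RK| = √(9.9² + 37.1²) = 38.40 regardless of where W sits on A1. So K lies on both circle(G, 89.25) and circle(R, 38.40); the above-GF intersection is K = (81.49, 36.40). W is the foot of the tangent from K: W = (62.15, 4.738).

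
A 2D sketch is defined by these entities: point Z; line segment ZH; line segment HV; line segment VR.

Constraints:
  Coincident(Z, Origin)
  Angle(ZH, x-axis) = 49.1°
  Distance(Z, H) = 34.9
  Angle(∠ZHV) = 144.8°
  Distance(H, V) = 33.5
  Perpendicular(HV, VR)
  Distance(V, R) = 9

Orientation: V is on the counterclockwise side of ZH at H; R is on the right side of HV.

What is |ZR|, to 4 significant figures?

68.51

∠ZHV = 144.8°, so HV runs at 49.1° + (180° − 144.8°) = 84.30° from the x-axis; with |HV| = 33.5, V = H + 33.5·(cos 84.30°, sin 84.30°) = (26.18, 59.71). HV is perpendicular to VR; with |VR| = 9.0 on the right of HV, R = V + 9.0·(0.9951, -0.09932) = (35.13, 58.82). Then |ZR| = |R − Z| = 68.51.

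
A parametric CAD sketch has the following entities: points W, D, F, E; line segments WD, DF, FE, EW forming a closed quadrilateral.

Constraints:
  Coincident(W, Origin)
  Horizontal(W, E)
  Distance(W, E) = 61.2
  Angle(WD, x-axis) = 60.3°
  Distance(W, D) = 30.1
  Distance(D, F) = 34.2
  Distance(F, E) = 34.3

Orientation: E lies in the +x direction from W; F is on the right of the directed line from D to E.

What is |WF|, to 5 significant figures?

27.965

W is at the origin; WE is horizontal with |WE| = 61.2 and E in +x, so E = (61.2, 0). WD runs at 60.3° with |WD| = 30.1, so D = (14.913, 26.146). F is determined by |DF| = 34.2 and |FE| = 34.3 together: it lies at the intersection of circle(D, 34.2) and circle(E, 34.3). With |DE| = 53.161, the foot of the radical line on DE is 26.516 from D and the perpendicular offset is √(34.2² − 26.516²) = 21.600. Taking the right-of-DE solution: F = (27.377, -5.7021).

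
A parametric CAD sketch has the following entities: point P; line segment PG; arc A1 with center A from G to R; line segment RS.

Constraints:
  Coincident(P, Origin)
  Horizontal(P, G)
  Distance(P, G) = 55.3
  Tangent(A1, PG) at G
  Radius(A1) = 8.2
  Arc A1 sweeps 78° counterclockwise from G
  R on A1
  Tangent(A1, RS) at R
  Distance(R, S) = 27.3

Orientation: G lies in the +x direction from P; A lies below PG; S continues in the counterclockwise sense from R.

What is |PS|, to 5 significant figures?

53.226

P is at the origin; PG is horizontal with |PG| = 55.3 and G on the +x side, so G = (55.300, 0.0000). Tangency of A1 to PG means the radius AG is perpendicular to PG, so A = G + (0, -8.2) = (55.300, -8.2000). On A1, G sits at bearing 90° from A; a 78° counterclockwise sweep puts R at bearing 168°, so R = A + 8.2·(cos 168°, sin 168°) = (47.279, -6.4951). Tangency of A1 to RS means the radius AR is perpendicular to RS, so RS runs along (−sin 168°, cos 168°); with |RS| = 27.3, S = (41.603, -33.199). Then |PS| = |S − P| = 53.226.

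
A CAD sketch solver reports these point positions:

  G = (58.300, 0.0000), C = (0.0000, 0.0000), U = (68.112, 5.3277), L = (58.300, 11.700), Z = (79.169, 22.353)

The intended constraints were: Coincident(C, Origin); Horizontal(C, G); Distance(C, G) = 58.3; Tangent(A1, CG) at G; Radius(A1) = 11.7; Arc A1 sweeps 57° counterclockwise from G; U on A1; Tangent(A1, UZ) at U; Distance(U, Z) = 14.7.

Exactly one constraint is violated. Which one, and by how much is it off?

Distance(U, Z) = 14.7 — off by 5.60.

C = (0.00, 0.00) ✓; C.y = 0.00, G.y = 0.00 ✓; |CG| = 58.30 ✓; ∠(LG, GC) = 90.00° ✓; |LG| = 11.70 ✓; bearing(L→U) − bearing(L→G) = 57.00° ✓; |LU| = 11.70 ✓; ∠(LU, UZ) = 90.00° ✓; |UZ| = 20.30 ✗.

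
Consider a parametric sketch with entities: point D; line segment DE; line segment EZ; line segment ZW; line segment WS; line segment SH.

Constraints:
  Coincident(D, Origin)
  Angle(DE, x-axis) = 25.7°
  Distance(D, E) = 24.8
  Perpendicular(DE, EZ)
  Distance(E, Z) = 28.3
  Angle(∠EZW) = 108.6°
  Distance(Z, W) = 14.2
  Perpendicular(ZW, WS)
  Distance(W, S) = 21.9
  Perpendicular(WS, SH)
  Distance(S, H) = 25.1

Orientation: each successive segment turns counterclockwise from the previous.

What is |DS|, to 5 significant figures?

12.835

D is at the origin; DE runs at 25.7° with length 24.8, so E = (22.347, 10.755). The perpendicularity gives EZ at right angles to DE, so EZ runs at 115.70°; with |EZ| = 28.3, Z = (10.074, 36.255). ∠EZW = 108.6° gives ZW at -172.90° from the x-axis; with |ZW| = 14.2, W = (-4.0170, 34.500). The perpendicularity gives WS at right angles to ZW, so WS runs at -82.900°; with |WS| = 21.9, S = (-1.3101, 12.768). Then |DS| = |S − D| = 12.835.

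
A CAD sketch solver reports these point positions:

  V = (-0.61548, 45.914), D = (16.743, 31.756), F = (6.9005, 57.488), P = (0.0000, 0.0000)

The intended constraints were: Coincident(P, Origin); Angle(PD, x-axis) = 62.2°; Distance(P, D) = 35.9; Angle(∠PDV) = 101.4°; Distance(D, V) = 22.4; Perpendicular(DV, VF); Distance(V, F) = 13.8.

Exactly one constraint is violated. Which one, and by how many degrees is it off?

Perpendicular(DV, VF) — off by 6.20°.

P = (0.00, 0.00) ✓; PD at 62.20° ✓; |PD| = 35.90 ✓; ∠PDV = 101.4° ✓; |DV| = 22.40 ✓; ∠(DV, VF) = 83.80° ✗; |VF| = 13.80 ✓.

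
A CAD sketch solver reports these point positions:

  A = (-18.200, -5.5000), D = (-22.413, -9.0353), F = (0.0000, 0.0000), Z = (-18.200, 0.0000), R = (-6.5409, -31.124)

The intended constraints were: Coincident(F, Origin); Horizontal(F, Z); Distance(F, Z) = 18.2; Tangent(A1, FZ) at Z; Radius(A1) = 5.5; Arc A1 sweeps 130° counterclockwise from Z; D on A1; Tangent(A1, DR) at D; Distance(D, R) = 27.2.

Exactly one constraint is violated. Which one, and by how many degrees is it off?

Tangent(A1, DR) at D — off by 4.30°.

F = (0.00, 0.00) ✓; F.y = 0.00, Z.y = 0.00 ✓; |FZ| = 18.20 ✓; ∠(AZ, ZF) = 90.00° ✓; |AZ| = 5.500 ✓; bearing(A→D) − bearing(A→Z) = 130.0° ✓; |AD| = 5.500 ✓; ∠(AD, DR) = 94.30° ✗; |DR| = 27.20 ✓.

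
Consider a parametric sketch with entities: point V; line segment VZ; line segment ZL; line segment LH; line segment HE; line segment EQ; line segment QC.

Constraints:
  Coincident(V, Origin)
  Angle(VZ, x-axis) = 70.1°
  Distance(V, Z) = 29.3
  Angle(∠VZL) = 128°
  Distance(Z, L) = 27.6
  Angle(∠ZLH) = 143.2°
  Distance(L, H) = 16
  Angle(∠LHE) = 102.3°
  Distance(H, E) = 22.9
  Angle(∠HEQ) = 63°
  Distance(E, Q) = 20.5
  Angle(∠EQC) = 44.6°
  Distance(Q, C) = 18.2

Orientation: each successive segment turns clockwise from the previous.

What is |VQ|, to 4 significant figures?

37.23

V is at the origin; VZ runs at 70.1° with length 29.3, so Z = (9.973, 27.55). ∠VZL = 128.0° gives ZL at 18.10° from the x-axis; with |ZL| = 27.6, L = (36.21, 36.13). ∠ZLH = 143.2° gives LH at -18.70° from the x-axis; with |LH| = 16.0, H = (51.36, 31.00). ∠LHE = 102.3° gives HE at -96.40° from the x-axis; with |HE| = 22.9, E = (48.81, 8.238). ∠HEQ = 63.0° gives EQ at 146.6° from the x-axis; with |EQ| = 20.5, Q = (31.70, 19.52). Then |VQ| = |Q − V| = 37.23.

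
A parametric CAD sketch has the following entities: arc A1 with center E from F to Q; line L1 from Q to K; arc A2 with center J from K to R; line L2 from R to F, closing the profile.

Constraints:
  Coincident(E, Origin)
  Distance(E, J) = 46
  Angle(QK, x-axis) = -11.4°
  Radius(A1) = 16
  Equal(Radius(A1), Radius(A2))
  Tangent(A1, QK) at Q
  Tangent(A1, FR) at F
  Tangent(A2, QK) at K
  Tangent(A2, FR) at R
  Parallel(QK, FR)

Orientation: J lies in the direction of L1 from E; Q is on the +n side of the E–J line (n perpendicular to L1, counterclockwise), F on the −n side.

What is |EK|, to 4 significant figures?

48.70

The slot axis is L1's direction at -11.4°, so u = (cos -11.4°, sin -11.4°) = (0.9803, -0.1977) and n = (−sin -11.4°, cos -11.4°) = (0.1977, 0.9803). E is at the origin and J lies 46.0 along u from E, so J = 46.0·u = (45.09, -9.092). Tangency of A1 to both parallel lines with radius 16.0 puts Q and F at E ± 16.0·n: Q = (3.163, 15.68), F = (-3.163, -15.68). Equal radii place K and R the same way about J: K = J + 16.0·n = (48.25, 6.592), R = J − 16.0·n = (41.93, -24.78). Then |EK| = |K − E| = 48.70.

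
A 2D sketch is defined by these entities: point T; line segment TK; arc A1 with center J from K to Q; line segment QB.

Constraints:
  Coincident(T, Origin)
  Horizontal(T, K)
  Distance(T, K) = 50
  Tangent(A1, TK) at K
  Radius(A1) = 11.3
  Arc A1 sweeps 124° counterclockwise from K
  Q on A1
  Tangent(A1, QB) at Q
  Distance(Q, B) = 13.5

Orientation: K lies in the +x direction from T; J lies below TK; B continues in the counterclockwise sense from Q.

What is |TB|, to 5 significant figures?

56.138

On A1, K sits at bearing 90° from J; a 124° counterclockwise sweep puts Q at bearing 214°, so Q = J + 11.3·(cos 214°, sin 214°) = (40.632, -17.619). Since A1 is tangent to QB there, JQ ⟂ QB, so QB runs along (−sin 214°, cos 214°); with |QB| = 13.5, B = (48.181, -28.811). Then |TB| = |B − T| = 56.138.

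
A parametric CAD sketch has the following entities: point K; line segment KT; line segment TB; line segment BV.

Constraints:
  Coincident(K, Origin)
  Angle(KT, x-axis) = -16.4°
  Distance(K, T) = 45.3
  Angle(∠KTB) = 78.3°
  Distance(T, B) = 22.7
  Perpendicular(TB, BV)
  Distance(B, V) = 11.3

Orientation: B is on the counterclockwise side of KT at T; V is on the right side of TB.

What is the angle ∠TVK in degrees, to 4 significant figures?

49.89°

∠KTB = 78.3°, so TB runs at -16.4° + (180° − 78.3°) = 85.30° from the x-axis; with |TB| = 22.7, B = T + 22.7·(cos 85.30°, sin 85.30°) = (45.32, 9.834). TB ⟂ BV; with |BV| = 11.3 on the right of TB, V = B + 11.3·(0.9966, -0.08194) = (56.58, 8.908). Then cos ∠TVK = VT·VK / (|VT||VK|), giving 49.89°.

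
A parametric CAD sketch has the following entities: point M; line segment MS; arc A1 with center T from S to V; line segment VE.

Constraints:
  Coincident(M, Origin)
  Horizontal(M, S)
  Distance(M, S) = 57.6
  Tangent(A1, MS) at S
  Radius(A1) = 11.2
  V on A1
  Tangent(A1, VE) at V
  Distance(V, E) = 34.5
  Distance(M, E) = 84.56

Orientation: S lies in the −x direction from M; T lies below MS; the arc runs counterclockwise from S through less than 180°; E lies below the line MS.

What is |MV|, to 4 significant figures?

69.50

M is at the origin; MS is horizontal with |MS| = 57.6 and S on the −x side, so S = (-57.60, 0.000). A1 meets MS tangentially, so TS is at right angles to MS, so T = S + (0, -11.2) = (-57.60, -11.20). Since TV ⟂ VE (tangency), |TE| = √(11.2² + 34.5²) = 36.27 regardless of where V sits on A1. So E lies on both circle(M, 84.56) and circle(T, 36.27); the below-MS intersection is E = (-71.88, -44.55). V is the foot of the tangent from E: V = (-68.75, -10.19).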